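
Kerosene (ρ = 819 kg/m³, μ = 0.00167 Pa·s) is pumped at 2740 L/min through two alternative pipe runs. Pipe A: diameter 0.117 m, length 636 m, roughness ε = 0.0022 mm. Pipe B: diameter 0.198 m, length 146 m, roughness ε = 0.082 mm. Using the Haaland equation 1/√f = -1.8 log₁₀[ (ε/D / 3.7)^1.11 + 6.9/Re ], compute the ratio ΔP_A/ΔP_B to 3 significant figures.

ΔP_A/ΔP_B ≈ 48.4

Pipe A: V = Q/A = 0.04567/0.01075 = 4.248 m/s; Re = 2.437e+05; ε/D = 1.88e-05; Haaland → f = 0.01505; ΔP_A = f(L/D)(ρV²/2) = 6.045e+05 Pa.
Pipe B: V = Q/A = 0.04567/0.03079 = 1.483 m/s; Re = 1.44e+05; ε/D = 0.000414; Haaland → f = 0.01881; ΔP_B = f(L/D)(ρV²/2) = 1.25e+04 Pa.
ΔP_A/ΔP_B = 6.045e+05/1.25e+04 = 48.4.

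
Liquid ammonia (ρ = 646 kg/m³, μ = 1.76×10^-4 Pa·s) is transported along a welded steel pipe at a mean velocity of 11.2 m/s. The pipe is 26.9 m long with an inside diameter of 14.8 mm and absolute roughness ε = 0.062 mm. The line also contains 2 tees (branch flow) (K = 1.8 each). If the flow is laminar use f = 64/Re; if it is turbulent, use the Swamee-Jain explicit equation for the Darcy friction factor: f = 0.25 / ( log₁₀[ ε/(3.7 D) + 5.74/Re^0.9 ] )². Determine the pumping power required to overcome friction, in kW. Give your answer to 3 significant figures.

Reynolds number Re = ρVD/μ = 646 · 11.2 · 0.0148 / 0.000176 = 6.084e+05.
Re > 4000 → turbulent. Relative roughness ε/D = 6.2e-05/0.0148 = 0.00419. Swamee-Jain: f = 0.25/(log₁₀[0.00419/3.7 + 5.74/6.084e+05^0.9])² = 0.25/(log₁₀[0.00113 + 3.57e-05])² = 0.25/(-2.933)² = 0.02907.
Total minor-loss coefficient ΣK = 2·1.8 = 3.6.
ΔP = [f·L/D + ΣK]·(ρV²/2) = [0.02907·26.9/0.0148 + 3.6]·(646·11.2²/2) = [52.84 + 3.6]·4.052e+04 = 2.287e+06 Pa.
Q = V·A = 11.2·0.000172 = 0.001927 m³/s.
Pumping power P = QΔP = 0.001927·2.287e+06 = 4406 W = 4.41 kW.

P ≈ 4.41 kW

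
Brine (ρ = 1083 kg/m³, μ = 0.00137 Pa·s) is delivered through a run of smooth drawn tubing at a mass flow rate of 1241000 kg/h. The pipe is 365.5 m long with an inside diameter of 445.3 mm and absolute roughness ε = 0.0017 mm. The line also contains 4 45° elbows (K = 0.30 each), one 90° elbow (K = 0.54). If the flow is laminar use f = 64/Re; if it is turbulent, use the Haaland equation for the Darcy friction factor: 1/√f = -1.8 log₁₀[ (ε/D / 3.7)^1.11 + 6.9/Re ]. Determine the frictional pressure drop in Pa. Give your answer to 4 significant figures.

ṁ = 1241000 kg/h = 1241000/3600 = 344.7 kg/s.
A = πD²/4 = π(0.4453)²/4 = 0.1557 m²; mean velocity V = ṁ/(ρA) = 344.7/(1083 · 0.1557) = 2.044 m/s.
Reynolds number Re = ρVD/μ = 1083 · 2.044 · 0.4453 / 0.00137 = 7.195e+05.
Re > 4000 → turbulent. Relative roughness ε/D = 1.7e-06/0.4453 = 3.82e-06. Haaland: 1/√f = -1.8 log₁₀[(3.82e-06/3.7)^1.11 + 6.9/7.195e+05] = -1.8 log₁₀[2.27e-07 + 9.59e-06] = 9.014, so f = 0.01231.
Total minor-loss coefficient ΣK = 4·0.3 + 1·0.54 = 1.74.
ΔP = [f·L/D + ΣK]·(ρV²/2) = [0.01231·365.5/0.4453 + 1.74]·(1083·2.044²/2) = [10.1 + 1.74]·2262 = 2.678e+04 Pa.

ΔP ≈ 26780 Pa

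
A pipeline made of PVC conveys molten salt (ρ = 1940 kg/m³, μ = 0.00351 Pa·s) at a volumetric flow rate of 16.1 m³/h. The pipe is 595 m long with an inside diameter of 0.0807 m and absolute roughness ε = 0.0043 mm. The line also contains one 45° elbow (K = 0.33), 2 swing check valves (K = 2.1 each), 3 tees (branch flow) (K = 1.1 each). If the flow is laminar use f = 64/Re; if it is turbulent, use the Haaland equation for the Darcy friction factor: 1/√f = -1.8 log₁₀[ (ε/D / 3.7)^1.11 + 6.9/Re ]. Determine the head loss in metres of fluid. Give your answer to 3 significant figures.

h_f ≈ 6.64 m

Q = 16.1 m³/h = 16.1/3600 = 0.004472 m³/s.
Cross-sectional area A = πD²/4 = π(0.0807)²/4 = 0.005115 m²; mean velocity V = Q/A = 0.004472/0.005115 = 0.8744 m/s.
Reynolds number Re = ρVD/μ = 1940 · 0.8744 · 0.0807 / 0.00351 = 3.9e+04.
Re > 4000 → turbulent. Relative roughness ε/D = 4.3e-06/0.0807 = 5.33e-05. Haaland: 1/√f = -1.8 log₁₀[(5.33e-05/3.7)^1.11 + 6.9/3.9e+04] = -1.8 log₁₀[4.22e-06 + 0.000177] = 6.736, so f = 0.02204.
Total minor-loss coefficient ΣK = 1·0.33 + 2·2.1 + 3·1.1 = 7.83.
ΔP = [f·L/D + ΣK]·(ρV²/2) = [0.02204·595/0.0807 + 7.83]·(1940·0.8744²/2) = [162.5 + 7.83]·741.6 = 1.263e+05 Pa.
Head loss h_f = ΔP/(ρg) = 1.263e+05/(1940·9.81) = 6.64 m.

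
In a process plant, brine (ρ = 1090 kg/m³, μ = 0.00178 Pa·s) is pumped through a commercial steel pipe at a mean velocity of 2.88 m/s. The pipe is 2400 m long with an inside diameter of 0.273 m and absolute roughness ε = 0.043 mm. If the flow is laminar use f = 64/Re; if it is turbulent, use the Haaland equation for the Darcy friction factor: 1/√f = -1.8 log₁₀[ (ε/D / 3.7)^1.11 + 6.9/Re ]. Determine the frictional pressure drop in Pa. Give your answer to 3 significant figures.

Reynolds number Re = ρVD/μ = 1090 · 2.88 · 0.273 / 0.00178 = 4.815e+05.
Re > 4000 → turbulent. Relative roughness ε/D = 4.3e-05/0.273 = 0.000158. Haaland: 1/√f = -1.8 log₁₀[(0.000158/3.7)^1.11 + 6.9/4.815e+05] = -1.8 log₁₀[1.41e-05 + 1.43e-05] = 8.184, so f = 0.01493.
Darcy-Weisbach: ΔP = f(L/D)(ρV²/2) = 0.01493·(2400/0.273)·(1090·2.88²/2) = 0.01493·8791·4520 = 5.933e+05 Pa.

ΔP ≈ 593000 Pa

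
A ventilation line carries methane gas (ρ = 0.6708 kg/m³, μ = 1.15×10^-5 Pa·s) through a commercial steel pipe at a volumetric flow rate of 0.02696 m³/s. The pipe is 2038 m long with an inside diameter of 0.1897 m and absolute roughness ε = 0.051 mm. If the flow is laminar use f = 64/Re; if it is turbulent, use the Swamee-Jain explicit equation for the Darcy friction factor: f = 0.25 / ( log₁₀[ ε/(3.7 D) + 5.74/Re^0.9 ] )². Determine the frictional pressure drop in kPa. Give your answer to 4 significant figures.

ΔP ≈ 0.1016 kPa

Cross-sectional area A = πD²/4 = π(0.1897)²/4 = 0.02826 m²; mean velocity V = Q/A = 0.02696/0.02826 = 0.9539 m/s.
Reynolds number Re = ρVD/μ = 0.6708 · 0.9539 · 0.1897 / 1.15e-05 = 1.055e+04.
Re > 4000 → turbulent. Relative roughness ε/D = 5.1e-05/0.1897 = 0.000269. Swamee-Jain: f = 0.25/(log₁₀[0.000269/3.7 + 5.74/1.055e+04^0.9])² = 0.25/(log₁₀[7.27e-05 + 0.00137])² = 0.25/(-2.84)² = 0.031.
Darcy-Weisbach: ΔP = f(L/D)(ρV²/2) = 0.031·(2038/0.1897)·(0.6708·0.9539²/2) = 0.031·1.074e+04·0.3052 = 101.6 Pa.
ΔP = 101.6 Pa = 0.1016 kPa.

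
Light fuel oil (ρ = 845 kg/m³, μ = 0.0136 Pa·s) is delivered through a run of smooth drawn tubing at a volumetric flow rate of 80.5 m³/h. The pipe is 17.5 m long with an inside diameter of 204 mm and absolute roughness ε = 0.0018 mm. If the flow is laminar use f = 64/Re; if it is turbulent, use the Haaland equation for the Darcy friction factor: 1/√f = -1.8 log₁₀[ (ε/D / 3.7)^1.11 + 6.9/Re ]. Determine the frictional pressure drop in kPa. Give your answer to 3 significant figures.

ΔP ≈ 0.545 kPa

Q = 80.5 m³/h = 80.5/3600 = 0.02236 m³/s.
Cross-sectional area A = πD²/4 = π(0.204)²/4 = 0.03269 m²; mean velocity V = Q/A = 0.02236/0.03269 = 0.6841 m/s.
Reynolds number Re = ρVD/μ = 845 · 0.6841 · 0.204 / 0.0136 = 8671.
Re > 4000 → turbulent. Relative roughness ε/D = 1.8e-06/0.204 = 8.82e-06. Haaland: 1/√f = -1.8 log₁₀[(8.82e-06/3.7)^1.11 + 6.9/8671] = -1.8 log₁₀[5.74e-07 + 0.000796] = 5.578, so f = 0.03214.
Darcy-Weisbach: ΔP = f(L/D)(ρV²/2) = 0.03214·(17.5/0.204)·(845·0.6841²/2) = 0.03214·85.78·197.7 = 545.2 Pa.
ΔP = 545.2 Pa = 0.545 kPa.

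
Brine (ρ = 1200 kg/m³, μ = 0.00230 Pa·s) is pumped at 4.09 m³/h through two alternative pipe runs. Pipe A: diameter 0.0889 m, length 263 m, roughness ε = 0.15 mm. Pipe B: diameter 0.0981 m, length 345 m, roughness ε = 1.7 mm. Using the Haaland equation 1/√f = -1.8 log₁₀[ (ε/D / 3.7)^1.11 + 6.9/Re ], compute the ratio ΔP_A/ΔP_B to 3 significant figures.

ΔP_A/ΔP_B ≈ 0.839

Pipe A: V = Q/A = 0.001136/0.006207 = 0.183 m/s; Re = 8490; ε/D = 0.00169; Haaland → f = 0.03438; ΔP_A = f(L/D)(ρV²/2) = 2044 Pa.
Pipe B: V = Q/A = 0.001136/0.007558 = 0.1503 m/s; Re = 7693; ε/D = 0.0173; Haaland → f = 0.05114; ΔP_B = f(L/D)(ρV²/2) = 2438 Pa.
ΔP_A/ΔP_B = 2044/2438 = 0.839.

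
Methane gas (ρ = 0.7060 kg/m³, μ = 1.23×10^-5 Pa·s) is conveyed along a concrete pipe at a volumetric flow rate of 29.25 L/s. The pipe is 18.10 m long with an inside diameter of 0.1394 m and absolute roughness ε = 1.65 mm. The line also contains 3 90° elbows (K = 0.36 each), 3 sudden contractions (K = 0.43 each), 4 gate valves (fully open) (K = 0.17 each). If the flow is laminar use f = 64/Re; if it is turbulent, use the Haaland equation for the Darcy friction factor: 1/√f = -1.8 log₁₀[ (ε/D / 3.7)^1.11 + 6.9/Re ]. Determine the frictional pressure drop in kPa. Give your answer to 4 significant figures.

ΔP ≈ 0.01126 kPa

Q = 29.25 L/s = 29.25/1000 = 0.02925 m³/s.
Cross-sectional area A = πD²/4 = π(0.1394)²/4 = 0.01526 m²; mean velocity V = Q/A = 0.02925/0.01526 = 1.917 m/s.
Reynolds number Re = ρVD/μ = 0.706 · 1.917 · 0.1394 / 1.23e-05 = 1.533e+04.
Re > 4000 → turbulent. Relative roughness ε/D = 0.00165/0.1394 = 0.0118. Haaland: 1/√f = -1.8 log₁₀[(0.0118/3.7)^1.11 + 6.9/1.533e+04] = -1.8 log₁₀[0.0017 + 0.00045] = 4.801, so f = 0.04338.
Total minor-loss coefficient ΣK = 3·0.36 + 3·0.43 + 4·0.17 = 3.05.
ΔP = [f·L/D + ΣK]·(ρV²/2) = [0.04338·18.1/0.1394 + 3.05]·(0.706·1.917²/2) = [5.632 + 3.05]·1.297 = 11.26 Pa.
ΔP = 11.26 Pa = 0.01126 kPa.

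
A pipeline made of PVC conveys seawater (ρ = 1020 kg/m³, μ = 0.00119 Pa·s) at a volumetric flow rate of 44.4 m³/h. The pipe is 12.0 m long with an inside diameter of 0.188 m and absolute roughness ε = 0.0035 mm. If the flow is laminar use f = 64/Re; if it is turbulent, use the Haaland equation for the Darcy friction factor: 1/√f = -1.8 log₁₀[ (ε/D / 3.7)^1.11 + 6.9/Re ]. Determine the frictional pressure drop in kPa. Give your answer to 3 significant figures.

Q = 44.4 m³/h = 44.4/3600 = 0.01233 m³/s.
Cross-sectional area A = πD²/4 = π(0.188)²/4 = 0.02776 m²; mean velocity V = Q/A = 0.01233/0.02776 = 0.4443 m/s.
Reynolds number Re = ρVD/μ = 1020 · 0.4443 · 0.188 / 0.00119 = 7.16e+04.
Re > 4000 → turbulent. Relative roughness ε/D = 3.5e-06/0.188 = 1.86e-05. Haaland: 1/√f = -1.8 log₁₀[(1.86e-05/3.7)^1.11 + 6.9/7.16e+04] = -1.8 log₁₀[1.31e-06 + 9.64e-05] = 7.218, so f = 0.01919.
Darcy-Weisbach: ΔP = f(L/D)(ρV²/2) = 0.01919·(12/0.188)·(1020·0.4443²/2) = 0.01919·63.83·100.7 = 123.3 Pa.
ΔP = 123.3 Pa = 0.123 kPa.

ΔP ≈ 0.123 kPa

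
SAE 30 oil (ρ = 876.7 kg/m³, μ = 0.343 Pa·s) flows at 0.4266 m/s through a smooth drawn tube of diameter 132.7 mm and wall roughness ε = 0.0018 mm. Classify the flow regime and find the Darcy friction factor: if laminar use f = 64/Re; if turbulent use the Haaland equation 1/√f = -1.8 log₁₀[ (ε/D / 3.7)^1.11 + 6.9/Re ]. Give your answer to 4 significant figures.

f ≈ 0.4423

Re = ρVD/μ = 876.7·0.4266·0.1327/0.343 = 144.7.
Re < 2300 → laminar, so f = 64/Re = 0.4423 (roughness is irrelevant in laminar flow).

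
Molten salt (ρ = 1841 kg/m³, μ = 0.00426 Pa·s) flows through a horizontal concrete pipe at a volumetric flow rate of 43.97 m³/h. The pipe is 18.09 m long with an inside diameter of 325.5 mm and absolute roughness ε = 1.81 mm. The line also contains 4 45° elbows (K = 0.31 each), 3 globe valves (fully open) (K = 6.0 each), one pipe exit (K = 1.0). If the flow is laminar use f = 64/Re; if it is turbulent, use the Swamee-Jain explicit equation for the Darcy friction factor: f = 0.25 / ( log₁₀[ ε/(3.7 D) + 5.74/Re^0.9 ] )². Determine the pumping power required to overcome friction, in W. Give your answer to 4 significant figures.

Q = 43.97 m³/h = 43.97/3600 = 0.01221 m³/s.
Cross-sectional area A = πD²/4 = π(0.3255)²/4 = 0.08321 m²; mean velocity V = Q/A = 0.01221/0.08321 = 0.1468 m/s.
Reynolds number Re = ρVD/μ = 1841 · 0.1468 · 0.3255 / 0.00426 = 2.065e+04.
Re > 4000 → turbulent. Relative roughness ε/D = 0.00181/0.3255 = 0.00556. Swamee-Jain: f = 0.25/(log₁₀[0.00556/3.7 + 5.74/2.065e+04^0.9])² = 0.25/(log₁₀[0.0015 + 0.000751])² = 0.25/(-2.647)² = 0.03568.
Total minor-loss coefficient ΣK = 4·0.31 + 3·6 + 1·1 = 20.2.
ΔP = [f·L/D + ΣK]·(ρV²/2) = [0.03568·18.09/0.3255 + 20.2]·(1841·0.1468²/2) = [1.983 + 20.2]·19.83 = 440.7 Pa.
Pumping power P = QΔP = 0.01221·440.7 = 5.3827 W = 5.383 W.

P ≈ 5.383 W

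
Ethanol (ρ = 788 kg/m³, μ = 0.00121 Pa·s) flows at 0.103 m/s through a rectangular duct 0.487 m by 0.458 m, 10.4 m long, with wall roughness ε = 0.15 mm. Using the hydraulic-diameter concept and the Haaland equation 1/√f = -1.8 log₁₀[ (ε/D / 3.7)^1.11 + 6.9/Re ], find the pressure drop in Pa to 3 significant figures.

Hydraulic diameter D_h = 4A/P = 4·(0.487·0.458)/(2·(0.487+0.458)) = 0.8922/1.89 = 0.4721 m.
Re = ρVD_h/μ = 788·0.103·0.4721/0.00121 = 3.166e+04.
ε/D_h = 0.00015/0.4721 = 0.000318; Haaland gives 1/√f = -1.8 log₁₀[3.07e-05+0.000218] = 6.488, so f = 0.02375.
ΔP = f(L/D_h)(ρV²/2) = 0.02375·10.4/0.4721·4.18 = 2.188 Pa.

ΔP ≈ 2.19 Pa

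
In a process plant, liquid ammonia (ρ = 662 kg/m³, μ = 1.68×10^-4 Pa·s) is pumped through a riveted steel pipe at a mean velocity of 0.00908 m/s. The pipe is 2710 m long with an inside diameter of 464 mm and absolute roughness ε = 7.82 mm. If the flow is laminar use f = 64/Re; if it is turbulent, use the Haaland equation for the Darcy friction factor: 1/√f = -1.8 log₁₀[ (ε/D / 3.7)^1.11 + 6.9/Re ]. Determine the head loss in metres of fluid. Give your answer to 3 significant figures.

Reynolds number Re = ρVD/μ = 662 · 0.00908 · 0.464 / 0.000168 = 1.66e+04.
Re > 4000 → turbulent. Relative roughness ε/D = 0.00782/0.464 = 0.0169. Haaland: 1/√f = -1.8 log₁₀[(0.0169/3.7)^1.11 + 6.9/1.66e+04] = -1.8 log₁₀[0.00252 + 0.000416] = 4.559, so f = 0.04812.
Darcy-Weisbach: ΔP = f(L/D)(ρV²/2) = 0.04812·(2710/0.464)·(662·0.00908²/2) = 0.04812·5841·0.02729 = 7.669 Pa.
Head loss h_f = ΔP/(ρg) = 7.669/(662·9.81) = 0.00118 m.

h_f ≈ 0.00118 m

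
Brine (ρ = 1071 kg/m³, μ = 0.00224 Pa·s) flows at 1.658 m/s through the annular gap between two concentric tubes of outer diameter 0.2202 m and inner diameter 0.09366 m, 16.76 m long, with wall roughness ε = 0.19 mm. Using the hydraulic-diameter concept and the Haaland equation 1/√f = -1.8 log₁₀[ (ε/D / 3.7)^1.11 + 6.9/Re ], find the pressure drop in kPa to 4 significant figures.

ΔP ≈ 4.596 kPa

Hydraulic diameter D_h = 4A/P = D_o - D_i = 0.2202 - 0.09366 = 0.1265 m.
Re = ρVD_h/μ = 1071·1.658·0.1265/0.00224 = 1.003e+05.
ε/D_h = 0.00019/0.1265 = 0.0015; Haaland gives 1/√f = -1.8 log₁₀[0.000172+6.88e-05] = 6.513, so f = 0.02357.
ΔP = f(L/D_h)(ρV²/2) = 0.02357·16.76/0.1265·1472 = 4596 Pa.
ΔP = 4.596 kPa.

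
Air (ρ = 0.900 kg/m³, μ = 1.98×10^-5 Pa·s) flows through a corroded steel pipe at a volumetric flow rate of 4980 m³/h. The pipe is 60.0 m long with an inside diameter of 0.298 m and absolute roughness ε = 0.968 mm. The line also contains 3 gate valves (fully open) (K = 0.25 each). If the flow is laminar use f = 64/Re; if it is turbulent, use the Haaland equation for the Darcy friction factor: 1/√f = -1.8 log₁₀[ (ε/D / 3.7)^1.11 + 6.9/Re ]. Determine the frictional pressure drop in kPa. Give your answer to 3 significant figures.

ΔP ≈ 1.10 kPa

Q = 4980 m³/h = 4980/3600 = 1.383 m³/s.
Cross-sectional area A = πD²/4 = π(0.298)²/4 = 0.06975 m²; mean velocity V = Q/A = 1.383/0.06975 = 19.83 m/s.
Reynolds number Re = ρVD/μ = 0.9 · 19.83 · 0.298 / 1.98e-05 = 2.687e+05.
Re > 4000 → turbulent. Relative roughness ε/D = 0.000968/0.298 = 0.00325. Haaland: 1/√f = -1.8 log₁₀[(0.00325/3.7)^1.11 + 6.9/2.687e+05] = -1.8 log₁₀[0.000405 + 2.57e-05] = 6.059, so f = 0.02724.
Total minor-loss coefficient ΣK = 3·0.25 = 0.75.
ΔP = [f·L/D + ΣK]·(ρV²/2) = [0.02724·60/0.298 + 0.75]·(0.9·19.83²/2) = [5.485 + 0.75]·177 = 1104 Pa.
ΔP = 1104 Pa = 1.10 kPa.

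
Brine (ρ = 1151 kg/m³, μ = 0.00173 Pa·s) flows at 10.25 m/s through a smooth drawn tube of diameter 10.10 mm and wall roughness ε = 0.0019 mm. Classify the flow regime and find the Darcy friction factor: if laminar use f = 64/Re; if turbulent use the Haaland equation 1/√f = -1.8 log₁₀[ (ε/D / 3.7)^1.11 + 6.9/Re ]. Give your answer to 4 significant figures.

Re = ρVD/μ = 1151·10.25·0.0101/0.00173 = 6.888e+04.
Re > 4000 → turbulent. ε/D = 1.9e-06/0.0101 = 0.000188; Haaland: 1/√f = -1.8 log₁₀[1.71e-05 + 0.0001] = 7.075, so f = 0.01998.

f ≈ 0.01998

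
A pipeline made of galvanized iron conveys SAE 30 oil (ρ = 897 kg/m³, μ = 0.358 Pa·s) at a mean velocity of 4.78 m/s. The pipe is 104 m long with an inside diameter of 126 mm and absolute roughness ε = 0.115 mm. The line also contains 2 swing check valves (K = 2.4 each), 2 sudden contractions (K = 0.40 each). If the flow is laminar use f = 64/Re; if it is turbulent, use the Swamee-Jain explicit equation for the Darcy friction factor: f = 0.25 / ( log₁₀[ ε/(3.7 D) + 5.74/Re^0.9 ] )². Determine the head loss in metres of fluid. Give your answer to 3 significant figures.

h_f ≈ 47.3 m

Reynolds number Re = ρVD/μ = 897 · 4.78 · 0.126 / 0.358 = 1509.
Re < 2300 → laminar flow, so f = 64/Re = 64/1509 = 0.04241 (the turbulent correlation is not needed).
Total minor-loss coefficient ΣK = 2·2.4 + 2·0.4 = 5.6.
ΔP = [f·L/D + ΣK]·(ρV²/2) = [0.04241·104/0.126 + 5.6]·(897·4.78²/2) = [35.01 + 5.6]·1.025e+04 = 4.161e+05 Pa.
Head loss h_f = ΔP/(ρg) = 4.161e+05/(897·9.81) = 47.3 m.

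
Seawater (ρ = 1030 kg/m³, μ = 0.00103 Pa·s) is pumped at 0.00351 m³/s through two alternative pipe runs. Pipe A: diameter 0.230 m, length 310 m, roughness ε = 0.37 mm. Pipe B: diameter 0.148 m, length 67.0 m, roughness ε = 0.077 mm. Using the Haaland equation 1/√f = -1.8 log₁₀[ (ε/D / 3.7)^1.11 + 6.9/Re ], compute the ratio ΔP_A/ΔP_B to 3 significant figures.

ΔP_A/ΔP_B ≈ 0.603

Pipe A: V = Q/A = 0.00351/0.04155 = 0.08448 m/s; Re = 1.943e+04; ε/D = 0.00161; Haaland → f = 0.02892; ΔP_A = f(L/D)(ρV²/2) = 143.3 Pa.
Pipe B: V = Q/A = 0.00351/0.0172 = 0.204 m/s; Re = 3.02e+04; ε/D = 0.00052; Haaland → f = 0.02448; ΔP_B = f(L/D)(ρV²/2) = 237.6 Pa.
ΔP_A/ΔP_B = 143.3/237.6 = 0.603.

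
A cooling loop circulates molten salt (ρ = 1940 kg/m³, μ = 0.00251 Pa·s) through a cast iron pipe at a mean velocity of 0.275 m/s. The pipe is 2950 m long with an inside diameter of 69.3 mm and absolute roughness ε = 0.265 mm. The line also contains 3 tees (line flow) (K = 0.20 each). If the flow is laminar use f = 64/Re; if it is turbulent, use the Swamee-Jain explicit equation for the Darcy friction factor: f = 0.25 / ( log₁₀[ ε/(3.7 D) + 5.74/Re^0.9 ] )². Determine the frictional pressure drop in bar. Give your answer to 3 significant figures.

ΔP ≈ 1.08 bar

Reynolds number Re = ρVD/μ = 1940 · 0.275 · 0.0693 / 0.00251 = 1.473e+04.
Re > 4000 → turbulent. Relative roughness ε/D = 0.000265/0.0693 = 0.00382. Swamee-Jain: f = 0.25/(log₁₀[0.00382/3.7 + 5.74/1.473e+04^0.9])² = 0.25/(log₁₀[0.00103 + 0.00102])² = 0.25/(-2.688)² = 0.0346.
Total minor-loss coefficient ΣK = 3·0.2 = 0.6.
ΔP = [f·L/D + ΣK]·(ρV²/2) = [0.0346·2950/0.0693 + 0.6]·(1940·0.275²/2) = [1473 + 0.6]·73.36 = 1.081e+05 Pa.
ΔP = 1.081e+05 Pa = 1.08 bar.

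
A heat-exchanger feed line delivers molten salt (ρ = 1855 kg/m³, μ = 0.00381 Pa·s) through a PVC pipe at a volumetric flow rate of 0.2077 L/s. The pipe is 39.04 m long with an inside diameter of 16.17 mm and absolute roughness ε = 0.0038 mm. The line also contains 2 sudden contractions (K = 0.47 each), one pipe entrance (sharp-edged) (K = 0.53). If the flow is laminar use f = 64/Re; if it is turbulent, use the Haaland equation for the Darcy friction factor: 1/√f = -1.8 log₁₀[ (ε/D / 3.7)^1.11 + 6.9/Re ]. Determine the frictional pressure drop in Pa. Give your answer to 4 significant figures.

Q = 0.2077 L/s = 0.2077/1000 = 0.0002077 m³/s.
Cross-sectional area A = πD²/4 = π(0.01617)²/4 = 0.0002054 m²; mean velocity V = Q/A = 0.0002077/0.0002054 = 1.011 m/s.
Reynolds number Re = ρVD/μ = 1855 · 1.011 · 0.01617 / 0.00381 = 7963.
Re > 4000 → turbulent. Relative roughness ε/D = 3.8e-06/0.01617 = 0.000235. Haaland: 1/√f = -1.8 log₁₀[(0.000235/3.7)^1.11 + 6.9/7963] = -1.8 log₁₀[2.19e-05 + 0.000867] = 5.492, so f = 0.03315.
Total minor-loss coefficient ΣK = 2·0.47 + 1·0.53 = 1.47.
ΔP = [f·L/D + ΣK]·(ρV²/2) = [0.03315·39.04/0.01617 + 1.47]·(1855·1.011²/2) = [80.03 + 1.47]·948.8 = 7.733e+04 Pa.

ΔP ≈ 77330 Pa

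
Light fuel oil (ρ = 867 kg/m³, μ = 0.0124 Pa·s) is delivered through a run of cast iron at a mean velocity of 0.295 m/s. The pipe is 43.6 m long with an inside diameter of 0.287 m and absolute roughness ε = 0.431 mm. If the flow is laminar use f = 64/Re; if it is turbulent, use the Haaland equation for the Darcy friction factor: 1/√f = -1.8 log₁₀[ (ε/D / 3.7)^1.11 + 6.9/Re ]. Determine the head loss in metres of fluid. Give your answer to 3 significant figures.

Reynolds number Re = ρVD/μ = 867 · 0.295 · 0.287 / 0.0124 = 5920.
Re > 4000 → turbulent. Relative roughness ε/D = 0.000431/0.287 = 0.0015. Haaland: 1/√f = -1.8 log₁₀[(0.0015/3.7)^1.11 + 6.9/5920] = -1.8 log₁₀[0.000172 + 0.00117] = 5.173, so f = 0.03737.
Darcy-Weisbach: ΔP = f(L/D)(ρV²/2) = 0.03737·(43.6/0.287)·(867·0.295²/2) = 0.03737·151.9·37.73 = 214.2 Pa.
Head loss h_f = ΔP/(ρg) = 214.2/(867·9.81) = 0.0252 m.

h_f ≈ 0.0252 m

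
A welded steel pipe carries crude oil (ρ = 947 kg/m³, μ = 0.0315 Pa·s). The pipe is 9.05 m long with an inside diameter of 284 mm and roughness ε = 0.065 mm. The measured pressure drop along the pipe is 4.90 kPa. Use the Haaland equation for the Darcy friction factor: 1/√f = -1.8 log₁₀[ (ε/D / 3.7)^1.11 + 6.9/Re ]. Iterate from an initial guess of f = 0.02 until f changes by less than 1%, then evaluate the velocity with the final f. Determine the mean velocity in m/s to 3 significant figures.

V ≈ 3.72 m/s

Rearranging Darcy-Weisbach: V = √(2·ΔP·D/(f·L·ρ)). With ε/D = 6.5e-05/0.284 = 0.000229, iterate starting from f = 0.02:
  f = 0.02 → V = √(2·4900·0.284/(0.02·9.05·947)) = 4.03 m/s; Re = ρVD/μ = 3.44e+04; f → 0.02312
  f = 0.02312 → V = 3.748 m/s; Re = 3.2e+04; f → 0.02348
  f = 0.02348 → V = 3.719 m/s; Re = 3.175e+04; f → 0.02352
Converged (Δf/f < 1%). With the final f = 0.02352: V = √(2·4900·0.284/(0.02352·9.05·947)) = 3.716 m/s.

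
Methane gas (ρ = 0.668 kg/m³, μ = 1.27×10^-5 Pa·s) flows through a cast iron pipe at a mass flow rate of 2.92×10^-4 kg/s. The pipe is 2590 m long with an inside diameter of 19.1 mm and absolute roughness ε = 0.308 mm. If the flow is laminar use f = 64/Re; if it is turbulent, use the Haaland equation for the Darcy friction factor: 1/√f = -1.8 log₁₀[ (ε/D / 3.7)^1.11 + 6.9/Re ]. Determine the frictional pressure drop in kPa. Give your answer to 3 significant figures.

A = πD²/4 = π(0.0191)²/4 = 0.0002865 m²; mean velocity V = ṁ/(ρA) = 0.000292/(0.668 · 0.0002865) = 1.526 m/s.
Reynolds number Re = ρVD/μ = 0.668 · 1.526 · 0.0191 / 1.27e-05 = 1533.
Re < 2300 → laminar flow, so f = 64/Re = 64/1533 = 0.04176 (the turbulent correlation is not needed).
Darcy-Weisbach: ΔP = f(L/D)(ρV²/2) = 0.04176·(2590/0.0191)·(0.668·1.526²/2) = 0.04176·1.356e+05·0.7774 = 4402 Pa.
ΔP = 4402 Pa = 4.40 kPa.

ΔP ≈ 4.40 kPa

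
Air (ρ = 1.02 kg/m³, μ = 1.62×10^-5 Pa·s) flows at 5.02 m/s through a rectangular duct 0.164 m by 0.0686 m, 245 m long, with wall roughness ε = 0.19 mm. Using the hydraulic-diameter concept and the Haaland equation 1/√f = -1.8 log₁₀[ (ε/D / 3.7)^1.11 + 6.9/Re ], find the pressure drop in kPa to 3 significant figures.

Hydraulic diameter D_h = 4A/P = 4·(0.164·0.0686)/(2·(0.164+0.0686)) = 0.045/0.4652 = 0.09674 m.
Re = ρVD_h/μ = 1.02·5.02·0.09674/1.62e-05 = 3.058e+04.
ε/D_h = 0.00019/0.09674 = 0.00196; Haaland gives 1/√f = -1.8 log₁₀[0.000232+0.000226] = 6.012, so f = 0.02767.
ΔP = f(L/D_h)(ρV²/2) = 0.02767·245/0.09674·12.85 = 900.7 Pa.
ΔP = 0.901 kPa.

ΔP ≈ 0.901 kPa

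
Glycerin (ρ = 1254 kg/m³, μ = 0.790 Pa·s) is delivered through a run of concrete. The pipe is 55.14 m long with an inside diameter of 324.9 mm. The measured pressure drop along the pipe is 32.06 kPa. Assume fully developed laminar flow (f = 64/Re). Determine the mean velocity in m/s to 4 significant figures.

For laminar flow, f = 64/Re with Re = ρVD/μ, so Darcy-Weisbach reduces to ΔP = 32μLV/D². Solving for V: V = ΔP·D²/(32μL) = 3.206e+04·(0.3249)²/(32·0.79·55.14) = 2.428 m/s.
Check: Re = ρVD/μ = 1254·2.428·0.3249/0.79 = 1252 < 2300, so the laminar assumption holds.

V ≈ 2.428 m/s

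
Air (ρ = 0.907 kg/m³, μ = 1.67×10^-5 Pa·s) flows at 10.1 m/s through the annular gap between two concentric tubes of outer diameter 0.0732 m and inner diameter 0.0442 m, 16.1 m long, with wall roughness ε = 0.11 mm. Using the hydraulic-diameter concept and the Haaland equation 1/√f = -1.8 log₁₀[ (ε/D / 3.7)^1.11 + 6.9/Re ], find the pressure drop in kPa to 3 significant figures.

ΔP ≈ 0.858 kPa

Hydraulic diameter D_h = 4A/P = D_o - D_i = 0.0732 - 0.0442 = 0.029 m.
Re = ρVD_h/μ = 0.907·10.1·0.029/1.67e-05 = 1.591e+04.
ε/D_h = 0.00011/0.029 = 0.00379; Haaland gives 1/√f = -1.8 log₁₀[0.000481+0.000434] = 5.47, so f = 0.03342.
ΔP = f(L/D_h)(ρV²/2) = 0.03342·16.1/0.029·46.26 = 858.4 Pa.
ΔP = 0.858 kPa.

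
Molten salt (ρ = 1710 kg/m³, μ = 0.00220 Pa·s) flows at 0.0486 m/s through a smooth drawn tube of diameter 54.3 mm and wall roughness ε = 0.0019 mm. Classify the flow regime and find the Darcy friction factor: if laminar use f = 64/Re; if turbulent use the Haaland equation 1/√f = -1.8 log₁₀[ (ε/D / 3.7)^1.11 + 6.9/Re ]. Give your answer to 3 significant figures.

Re = ρVD/μ = 1710·0.0486·0.0543/0.0022 = 2051.
Re < 2300 → laminar, so f = 64/Re = 0.0312 (roughness is irrelevant in laminar flow).

f ≈ 0.0312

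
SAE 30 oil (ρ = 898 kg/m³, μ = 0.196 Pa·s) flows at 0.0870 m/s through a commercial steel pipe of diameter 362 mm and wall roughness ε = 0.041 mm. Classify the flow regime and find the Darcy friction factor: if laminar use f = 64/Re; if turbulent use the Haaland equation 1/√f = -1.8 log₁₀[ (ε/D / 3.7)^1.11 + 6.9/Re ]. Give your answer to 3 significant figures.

Re = ρVD/μ = 898·0.087·0.362/0.196 = 144.3.
Re < 2300 → laminar, so f = 64/Re = 0.4435 (roughness is irrelevant in laminar flow).

f ≈ 0.444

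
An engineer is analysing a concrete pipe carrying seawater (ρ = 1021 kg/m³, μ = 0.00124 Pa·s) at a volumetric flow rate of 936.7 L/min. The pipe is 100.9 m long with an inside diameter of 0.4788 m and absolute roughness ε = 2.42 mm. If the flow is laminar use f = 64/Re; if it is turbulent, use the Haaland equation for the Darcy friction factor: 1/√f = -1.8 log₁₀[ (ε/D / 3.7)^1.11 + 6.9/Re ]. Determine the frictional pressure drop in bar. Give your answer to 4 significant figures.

ΔP ≈ 2.659×10^-4 bar

Q = 936.7 L/min = 936.7/60000 = 0.01561 m³/s.
Cross-sectional area A = πD²/4 = π(0.4788)²/4 = 0.1801 m²; mean velocity V = Q/A = 0.01561/0.1801 = 0.08671 m/s.
Reynolds number Re = ρVD/μ = 1021 · 0.08671 · 0.4788 / 0.00124 = 3.418e+04.
Re > 4000 → turbulent. Relative roughness ε/D = 0.00242/0.4788 = 0.00505. Haaland: 1/√f = -1.8 log₁₀[(0.00505/3.7)^1.11 + 6.9/3.418e+04] = -1.8 log₁₀[0.000661 + 0.000202] = 5.515, so f = 0.03288.
Darcy-Weisbach: ΔP = f(L/D)(ρV²/2) = 0.03288·(100.9/0.4788)·(1021·0.08671²/2) = 0.03288·210.7·3.838 = 26.59 Pa.
ΔP = 26.59 Pa = 2.659×10^-4 bar.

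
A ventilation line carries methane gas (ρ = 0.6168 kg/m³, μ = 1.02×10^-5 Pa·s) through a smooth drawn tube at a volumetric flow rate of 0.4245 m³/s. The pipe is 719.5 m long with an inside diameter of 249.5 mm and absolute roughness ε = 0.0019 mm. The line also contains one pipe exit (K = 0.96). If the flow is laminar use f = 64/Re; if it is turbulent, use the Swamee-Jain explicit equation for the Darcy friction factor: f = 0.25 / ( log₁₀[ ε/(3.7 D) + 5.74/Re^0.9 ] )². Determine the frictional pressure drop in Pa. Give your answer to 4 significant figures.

Cross-sectional area A = πD²/4 = π(0.2495)²/4 = 0.04889 m²; mean velocity V = Q/A = 0.4245/0.04889 = 8.683 m/s.
Reynolds number Re = ρVD/μ = 0.6168 · 8.683 · 0.2495 / 1.02e-05 = 1.31e+05.
Re > 4000 → turbulent. Relative roughness ε/D = 1.9e-06/0.2495 = 7.62e-06. Swamee-Jain: f = 0.25/(log₁₀[7.62e-06/3.7 + 5.74/1.31e+05^0.9])² = 0.25/(log₁₀[2.06e-06 + 0.000142])² = 0.25/(-3.84)² = 0.01695.
Total minor-loss coefficient ΣK = 1·0.96 = 0.96.
ΔP = [f·L/D + ΣK]·(ρV²/2) = [0.01695·719.5/0.2495 + 0.96]·(0.6168·8.683²/2) = [48.88 + 0.96]·23.25 = 1159 Pa.

ΔP ≈ 1159 Pa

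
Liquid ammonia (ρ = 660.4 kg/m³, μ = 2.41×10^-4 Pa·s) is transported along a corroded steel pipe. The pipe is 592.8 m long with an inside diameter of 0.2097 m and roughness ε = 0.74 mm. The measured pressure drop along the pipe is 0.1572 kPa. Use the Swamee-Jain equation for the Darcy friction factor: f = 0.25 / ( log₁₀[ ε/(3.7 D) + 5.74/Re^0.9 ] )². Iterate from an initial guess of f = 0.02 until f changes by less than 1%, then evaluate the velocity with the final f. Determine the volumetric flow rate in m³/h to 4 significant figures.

Q ≈ 9.268 m³/h

Rearranging Darcy-Weisbach: V = √(2·ΔP·D/(f·L·ρ)). With ε/D = 0.00074/0.2097 = 0.00353, iterate starting from f = 0.02:
  f = 0.02 → V = √(2·157.2·0.2097/(0.02·592.8·660.4)) = 0.09176 m/s; Re = ρVD/μ = 5.273e+04; f → 0.02985
  f = 0.02985 → V = 0.07511 m/s; Re = 4.316e+04; f → 0.03029
  f = 0.03029 → V = 0.07456 m/s; Re = 4.285e+04; f → 0.03031
Converged (Δf/f < 1%). With the final f = 0.03031: V = √(2·157.2·0.2097/(0.03031·592.8·660.4)) = 0.07454 m/s.
Q = V·A = 0.07454·(π/4·0.2097²) = 0.002574 m³/s = 9.268 m³/h.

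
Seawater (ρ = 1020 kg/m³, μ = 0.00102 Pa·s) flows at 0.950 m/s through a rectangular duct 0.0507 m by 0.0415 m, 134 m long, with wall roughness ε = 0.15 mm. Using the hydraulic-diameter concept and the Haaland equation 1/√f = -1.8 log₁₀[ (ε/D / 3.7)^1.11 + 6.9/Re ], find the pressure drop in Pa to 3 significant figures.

Hydraulic diameter D_h = 4A/P = 4·(0.0507·0.0415)/(2·(0.0507+0.0415)) = 0.008416/0.1844 = 0.04564 m.
Re = ρVD_h/μ = 1020·0.95·0.04564/0.00102 = 4.336e+04.
ε/D_h = 0.00015/0.04564 = 0.00329; Haaland gives 1/√f = -1.8 log₁₀[0.00041+0.000159] = 5.84, so f = 0.02932.
ΔP = f(L/D_h)(ρV²/2) = 0.02932·134/0.04564·460.3 = 3.962e+04 Pa.

ΔP ≈ 39600 Pa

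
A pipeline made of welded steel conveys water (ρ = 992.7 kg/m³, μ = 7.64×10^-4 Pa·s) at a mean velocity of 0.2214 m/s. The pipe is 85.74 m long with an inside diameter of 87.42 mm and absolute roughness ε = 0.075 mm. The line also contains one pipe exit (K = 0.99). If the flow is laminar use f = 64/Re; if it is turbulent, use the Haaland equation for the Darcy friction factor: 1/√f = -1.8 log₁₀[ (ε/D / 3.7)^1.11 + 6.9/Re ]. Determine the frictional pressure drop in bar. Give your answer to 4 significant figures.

ΔP ≈ 0.006480 bar

Reynolds number Re = ρVD/μ = 992.7 · 0.2214 · 0.08742 / 0.000764 = 2.515e+04.
Re > 4000 → turbulent. Relative roughness ε/D = 7.5e-05/0.08742 = 0.000858. Haaland: 1/√f = -1.8 log₁₀[(0.000858/3.7)^1.11 + 6.9/2.515e+04] = -1.8 log₁₀[9.23e-05 + 0.000274] = 6.184, so f = 0.02615.
Total minor-loss coefficient ΣK = 1·0.99 = 0.99.
ΔP = [f·L/D + ΣK]·(ρV²/2) = [0.02615·85.74/0.08742 + 0.99]·(992.7·0.2214²/2) = [25.65 + 0.99]·24.33 = 648 Pa.
ΔP = 648 Pa = 0.006480 bar.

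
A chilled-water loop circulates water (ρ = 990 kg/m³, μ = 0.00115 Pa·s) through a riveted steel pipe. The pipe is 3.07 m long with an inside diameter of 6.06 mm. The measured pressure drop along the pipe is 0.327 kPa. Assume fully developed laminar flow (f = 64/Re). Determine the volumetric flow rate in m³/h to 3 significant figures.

For laminar flow, f = 64/Re with Re = ρVD/μ, so Darcy-Weisbach reduces to ΔP = 32μLV/D². Solving for V: V = ΔP·D²/(32μL) = 327·(0.00606)²/(32·0.00115·3.07) = 0.1063 m/s.
Check: Re = ρVD/μ = 990·0.1063·0.00606/0.00115 = 554.5 < 2300, so the laminar assumption holds.
Q = V·A = 0.1063·(π/4·0.00606²) = 3.066e-06 m³/s = 0.0110 m³/h.

Q ≈ 0.0110 m³/h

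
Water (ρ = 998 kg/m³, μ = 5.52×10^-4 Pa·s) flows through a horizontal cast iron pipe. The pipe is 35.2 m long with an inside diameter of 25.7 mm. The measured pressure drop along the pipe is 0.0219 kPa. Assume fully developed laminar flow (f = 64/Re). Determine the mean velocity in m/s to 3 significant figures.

For laminar flow, f = 64/Re with Re = ρVD/μ, so Darcy-Weisbach reduces to ΔP = 32μLV/D². Solving for V: V = ΔP·D²/(32μL) = 21.9·(0.0257)²/(32·0.000552·35.2) = 0.02326 m/s.
Check: Re = ρVD/μ = 998·0.02326·0.0257/0.000552 = 1081 < 2300, so the laminar assumption holds.

V ≈ 0.0233 m/s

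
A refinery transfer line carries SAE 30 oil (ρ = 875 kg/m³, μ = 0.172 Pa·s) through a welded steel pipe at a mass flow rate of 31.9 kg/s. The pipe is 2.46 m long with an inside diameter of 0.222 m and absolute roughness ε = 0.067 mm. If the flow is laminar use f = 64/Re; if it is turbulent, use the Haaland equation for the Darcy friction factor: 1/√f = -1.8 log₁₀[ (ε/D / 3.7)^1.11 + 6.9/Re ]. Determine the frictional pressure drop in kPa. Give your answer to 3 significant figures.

ΔP ≈ 0.259 kPa

A = πD²/4 = π(0.222)²/4 = 0.03871 m²; mean velocity V = ṁ/(ρA) = 31.9/(875 · 0.03871) = 0.9419 m/s.
Reynolds number Re = ρVD/μ = 875 · 0.9419 · 0.222 / 0.172 = 1064.
Re < 2300 → laminar flow, so f = 64/Re = 64/1064 = 0.06017 (the turbulent correlation is not needed).
Darcy-Weisbach: ΔP = f(L/D)(ρV²/2) = 0.06017·(2.46/0.222)·(875·0.9419²/2) = 0.06017·11.08·388.1 = 258.8 Pa.
ΔP = 258.8 Pa = 0.259 kPa.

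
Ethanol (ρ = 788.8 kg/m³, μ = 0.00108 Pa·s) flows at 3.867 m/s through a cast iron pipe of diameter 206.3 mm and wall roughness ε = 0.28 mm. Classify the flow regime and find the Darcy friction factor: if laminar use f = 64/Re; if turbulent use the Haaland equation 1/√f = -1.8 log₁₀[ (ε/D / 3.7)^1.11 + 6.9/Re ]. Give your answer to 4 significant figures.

f ≈ 0.02159

Re = ρVD/μ = 788.8·3.867·0.2063/0.00108 = 5.827e+05.
Re > 4000 → turbulent. ε/D = 0.00028/0.2063 = 0.00136; Haaland: 1/√f = -1.8 log₁₀[0.000154 + 1.18e-05] = 6.806, so f = 0.02159.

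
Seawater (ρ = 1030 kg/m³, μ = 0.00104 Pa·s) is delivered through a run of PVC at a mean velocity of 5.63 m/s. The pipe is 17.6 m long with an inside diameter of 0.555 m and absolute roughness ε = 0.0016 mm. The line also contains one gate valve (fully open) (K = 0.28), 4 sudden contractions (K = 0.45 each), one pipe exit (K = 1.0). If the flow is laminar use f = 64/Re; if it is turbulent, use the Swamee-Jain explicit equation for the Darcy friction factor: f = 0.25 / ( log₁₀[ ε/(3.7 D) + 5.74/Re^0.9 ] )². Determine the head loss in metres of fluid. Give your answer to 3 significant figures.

h_f ≈ 5.48 m

Reynolds number Re = ρVD/μ = 1030 · 5.63 · 0.555 / 0.00104 = 3.095e+06.
Re > 4000 → turbulent. Relative roughness ε/D = 1.6e-06/0.555 = 2.88e-06. Swamee-Jain: f = 0.25/(log₁₀[2.88e-06/3.7 + 5.74/3.095e+06^0.9])² = 0.25/(log₁₀[7.79e-07 + 8.27e-06])² = 0.25/(-5.044)² = 0.009828.
Total minor-loss coefficient ΣK = 1·0.28 + 4·0.45 + 1·1 = 3.08.
ΔP = [f·L/D + ΣK]·(ρV²/2) = [0.009828·17.6/0.555 + 3.08]·(1030·5.63²/2) = [0.3117 + 3.08]·1.632e+04 = 5.537e+04 Pa.
Head loss h_f = ΔP/(ρg) = 5.537e+04/(1030·9.81) = 5.48 m.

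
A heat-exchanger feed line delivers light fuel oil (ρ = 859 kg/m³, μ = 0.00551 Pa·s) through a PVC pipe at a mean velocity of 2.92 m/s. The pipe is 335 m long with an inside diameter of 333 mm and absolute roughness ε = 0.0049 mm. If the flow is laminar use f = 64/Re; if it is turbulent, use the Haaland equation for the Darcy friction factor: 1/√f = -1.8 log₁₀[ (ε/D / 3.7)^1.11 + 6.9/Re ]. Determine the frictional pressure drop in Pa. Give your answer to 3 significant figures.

ΔP ≈ 60600 Pa

Reynolds number Re = ρVD/μ = 859 · 2.92 · 0.333 / 0.00551 = 1.516e+05.
Re > 4000 → turbulent. Relative roughness ε/D = 4.9e-06/0.333 = 1.47e-05. Haaland: 1/√f = -1.8 log₁₀[(1.47e-05/3.7)^1.11 + 6.9/1.516e+05] = -1.8 log₁₀[1.01e-06 + 4.55e-05] = 7.798, so f = 0.01644.
Darcy-Weisbach: ΔP = f(L/D)(ρV²/2) = 0.01644·(335/0.333)·(859·2.92²/2) = 0.01644·1006·3662 = 6.058e+04 Pa.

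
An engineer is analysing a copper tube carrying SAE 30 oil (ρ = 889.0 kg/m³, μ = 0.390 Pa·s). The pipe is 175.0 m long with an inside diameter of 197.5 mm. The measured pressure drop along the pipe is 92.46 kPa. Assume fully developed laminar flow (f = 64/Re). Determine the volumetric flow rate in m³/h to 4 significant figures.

Q ≈ 182.1 m³/h

For laminar flow, f = 64/Re with Re = ρVD/μ, so Darcy-Weisbach reduces to ΔP = 32μLV/D². Solving for V: V = ΔP·D²/(32μL) = 9.246e+04·(0.1975)²/(32·0.39·175) = 1.651 m/s.
Check: Re = ρVD/μ = 889·1.651·0.1975/0.39 = 743.4 < 2300, so the laminar assumption holds.
Q = V·A = 1.651·(π/4·0.1975²) = 0.05059 m³/s = 182.1 m³/h.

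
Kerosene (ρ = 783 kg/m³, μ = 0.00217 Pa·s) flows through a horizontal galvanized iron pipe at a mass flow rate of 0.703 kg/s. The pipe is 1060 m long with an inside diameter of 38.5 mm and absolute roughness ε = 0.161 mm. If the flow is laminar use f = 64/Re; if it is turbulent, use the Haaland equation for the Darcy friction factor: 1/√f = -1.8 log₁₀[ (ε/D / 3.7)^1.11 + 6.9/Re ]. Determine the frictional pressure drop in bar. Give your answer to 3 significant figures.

A = πD²/4 = π(0.0385)²/4 = 0.001164 m²; mean velocity V = ṁ/(ρA) = 0.703/(783 · 0.001164) = 0.7712 m/s.
Reynolds number Re = ρVD/μ = 783 · 0.7712 · 0.0385 / 0.00217 = 1.071e+04.
Re > 4000 → turbulent. Relative roughness ε/D = 0.000161/0.0385 = 0.00418. Haaland: 1/√f = -1.8 log₁₀[(0.00418/3.7)^1.11 + 6.9/1.071e+04] = -1.8 log₁₀[0.000536 + 0.000644] = 5.271, so f = 0.036.
Darcy-Weisbach: ΔP = f(L/D)(ρV²/2) = 0.036·(1060/0.0385)·(783·0.7712²/2) = 0.036·2.753e+04·232.9 = 2.308e+05 Pa.
ΔP = 2.308e+05 Pa = 2.31 bar.

ΔP ≈ 2.31 bar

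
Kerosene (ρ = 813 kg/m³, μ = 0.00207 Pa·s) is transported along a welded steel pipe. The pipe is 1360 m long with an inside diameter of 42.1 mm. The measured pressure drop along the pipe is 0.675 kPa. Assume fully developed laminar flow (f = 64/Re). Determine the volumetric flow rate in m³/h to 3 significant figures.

Q ≈ 0.0666 m³/h

For laminar flow, f = 64/Re with Re = ρVD/μ, so Darcy-Weisbach reduces to ΔP = 32μLV/D². Solving for V: V = ΔP·D²/(32μL) = 675·(0.0421)²/(32·0.00207·1360) = 0.01328 m/s.
Check: Re = ρVD/μ = 813·0.01328·0.0421/0.00207 = 219.6 < 2300, so the laminar assumption holds.
Q = V·A = 0.01328·(π/4·0.0421²) = 1.849e-05 m³/s = 0.0666 m³/h.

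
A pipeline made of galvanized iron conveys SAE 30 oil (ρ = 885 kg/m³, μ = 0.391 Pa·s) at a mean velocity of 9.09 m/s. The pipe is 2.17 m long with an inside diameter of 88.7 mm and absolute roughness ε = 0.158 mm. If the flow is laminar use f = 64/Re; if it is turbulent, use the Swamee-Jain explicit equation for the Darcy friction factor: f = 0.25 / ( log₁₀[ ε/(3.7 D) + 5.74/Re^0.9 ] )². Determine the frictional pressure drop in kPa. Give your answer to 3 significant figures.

Reynolds number Re = ρVD/μ = 885 · 9.09 · 0.0887 / 0.391 = 1825.
Re < 2300 → laminar flow, so f = 64/Re = 64/1825 = 0.03507 (the turbulent correlation is not needed).
Darcy-Weisbach: ΔP = f(L/D)(ρV²/2) = 0.03507·(2.17/0.0887)·(885·9.09²/2) = 0.03507·24.46·3.656e+04 = 3.137e+04 Pa.
ΔP = 3.137e+04 Pa = 31.4 kPa.

ΔP ≈ 31.4 kPa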